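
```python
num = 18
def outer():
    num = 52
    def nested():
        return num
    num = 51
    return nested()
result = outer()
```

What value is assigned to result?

Step 1: outer() sets num = 52, then later num = 51.
Step 2: nested() is called after num is reassigned to 51. Closures capture variables by reference, not by value.
Step 3: result = 51

The answer is 51.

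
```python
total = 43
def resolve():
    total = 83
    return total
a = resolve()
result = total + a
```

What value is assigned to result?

Step 1: Global total = 43. resolve() returns local total = 83.
Step 2: a = 83. Global total still = 43.
Step 3: result = 43 + 83 = 126

The answer is 126.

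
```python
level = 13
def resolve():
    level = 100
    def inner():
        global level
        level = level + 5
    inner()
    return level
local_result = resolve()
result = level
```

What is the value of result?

Step 1: Global level = 13. resolve() creates local level = 100.
Step 2: inner() declares global level and adds 5: global level = 13 + 5 = 18.
Step 3: resolve() returns its local level = 100 (unaffected by inner).
Step 4: result = global level = 18

The answer is 18.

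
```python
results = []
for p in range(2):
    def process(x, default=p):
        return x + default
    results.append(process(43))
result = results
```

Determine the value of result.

Step 1: Default argument default=p is evaluated at function definition time.
Step 2: Each iteration creates process with default = current p value.
Step 3: process(43) returns 43 + default. results = [43, 44]

The answer is [43, 44].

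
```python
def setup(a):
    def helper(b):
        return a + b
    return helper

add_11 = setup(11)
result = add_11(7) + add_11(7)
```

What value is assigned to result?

Step 1: add_11 captures a = 11.
Step 2: add_11(7) = 11 + 7 = 18, called twice.
Step 3: result = 18 + 18 = 36

The answer is 36.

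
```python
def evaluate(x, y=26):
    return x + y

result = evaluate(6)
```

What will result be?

Step 1: evaluate(6) uses default y = 26.
Step 2: Returns 6 + 26 = 32.
Step 3: result = 32

The answer is 32.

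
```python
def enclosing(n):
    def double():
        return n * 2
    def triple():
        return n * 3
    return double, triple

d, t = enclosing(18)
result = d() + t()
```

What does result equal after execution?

Step 1: Both closures capture the same n = 18.
Step 2: d() = 18 * 2 = 36, t() = 18 * 3 = 54.
Step 3: result = 36 + 54 = 90

The answer is 90.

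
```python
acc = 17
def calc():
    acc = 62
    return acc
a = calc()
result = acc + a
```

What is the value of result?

Step 1: Global acc = 17. calc() returns local acc = 62.
Step 2: a = 62. Global acc still = 17.
Step 3: result = 17 + 62 = 79

The answer is 79.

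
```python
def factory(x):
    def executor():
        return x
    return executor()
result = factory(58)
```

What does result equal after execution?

Step 1: factory(58) binds parameter x = 58.
Step 2: executor() looks up x in enclosing scope and finds the parameter x = 58.
Step 3: result = 58

The answer is 58.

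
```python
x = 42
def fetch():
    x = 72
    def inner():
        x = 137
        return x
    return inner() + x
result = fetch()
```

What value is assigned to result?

Step 1: fetch() has local x = 72. inner() has local x = 137.
Step 2: inner() returns its local x = 137.
Step 3: fetch() returns 137 + its own x (72) = 209

The answer is 209.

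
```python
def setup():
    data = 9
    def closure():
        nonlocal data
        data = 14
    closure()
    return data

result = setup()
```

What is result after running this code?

Step 1: setup() sets data = 9.
Step 2: closure() uses nonlocal to reassign data = 14.
Step 3: result = 14

The answer is 14.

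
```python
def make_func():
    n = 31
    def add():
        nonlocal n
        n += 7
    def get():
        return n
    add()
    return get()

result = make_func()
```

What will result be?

Step 1: n = 31. add() modifies it via nonlocal, get() reads it.
Step 2: add() makes n = 31 + 7 = 38.
Step 3: get() returns 38. result = 38

The answer is 38.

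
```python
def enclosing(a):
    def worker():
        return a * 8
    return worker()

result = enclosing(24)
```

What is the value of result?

Step 1: enclosing(24) binds parameter a = 24.
Step 2: worker() accesses a = 24 from enclosing scope.
Step 3: result = 24 * 8 = 192

The answer is 192.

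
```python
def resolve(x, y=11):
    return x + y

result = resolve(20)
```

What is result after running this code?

Step 1: resolve(20) uses default y = 11.
Step 2: Returns 20 + 11 = 31.
Step 3: result = 31

The answer is 31.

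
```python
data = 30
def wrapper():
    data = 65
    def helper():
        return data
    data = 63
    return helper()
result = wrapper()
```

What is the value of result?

Step 1: wrapper() sets data = 65, then later data = 63.
Step 2: helper() is called after data is reassigned to 63. Closures capture variables by reference, not by value.
Step 3: result = 63

The answer is 63.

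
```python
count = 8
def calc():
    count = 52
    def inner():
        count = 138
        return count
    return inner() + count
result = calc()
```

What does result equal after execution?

Step 1: calc() has local count = 52. inner() has local count = 138.
Step 2: inner() returns its local count = 138.
Step 3: calc() returns 138 + its own count (52) = 190

The answer is 190.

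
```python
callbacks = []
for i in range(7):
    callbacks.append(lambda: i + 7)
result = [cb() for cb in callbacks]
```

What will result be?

Step 1: All lambdas capture i by reference. After the loop, i = 6.
Step 2: Each call returns 6 + 7 = 13.
Step 3: result = [13, 13, 13, 13, 13, 13, 13]

The answer is [13, 13, 13, 13, 13, 13, 13].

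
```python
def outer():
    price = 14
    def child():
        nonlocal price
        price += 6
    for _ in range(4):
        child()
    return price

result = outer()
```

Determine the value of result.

Step 1: price = 14.
Step 2: child() is called 4 times in a loop, each adding 6 via nonlocal.
Step 3: price = 14 + 6 * 4 = 38

The answer is 38.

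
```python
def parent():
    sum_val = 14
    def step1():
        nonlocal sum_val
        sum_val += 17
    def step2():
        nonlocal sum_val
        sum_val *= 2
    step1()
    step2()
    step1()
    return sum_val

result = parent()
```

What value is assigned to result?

Step 1: sum_val = 14.
Step 2: step1(): sum_val = 14 + 17 = 31.
Step 3: step2(): sum_val = 31 * 2 = 62.
Step 4: step1(): sum_val = 62 + 17 = 79. result = 79

The answer is 79.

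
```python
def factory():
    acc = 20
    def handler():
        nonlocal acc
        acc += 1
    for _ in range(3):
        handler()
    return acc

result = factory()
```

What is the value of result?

Step 1: acc = 20.
Step 2: handler() is called 3 times in a loop, each adding 1 via nonlocal.
Step 3: acc = 20 + 1 * 3 = 23

The answer is 23.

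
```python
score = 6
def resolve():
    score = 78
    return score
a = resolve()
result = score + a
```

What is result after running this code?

Step 1: Global score = 6. resolve() returns local score = 78.
Step 2: a = 78. Global score still = 6.
Step 3: result = 6 + 78 = 84

The answer is 84.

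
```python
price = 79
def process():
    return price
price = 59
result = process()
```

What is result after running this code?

Step 1: price is first set to 79, then reassigned to 59.
Step 2: process() is called after the reassignment, so it looks up the current global price = 59.
Step 3: result = 59

The answer is 59.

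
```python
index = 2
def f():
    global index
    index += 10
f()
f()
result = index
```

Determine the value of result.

Step 1: index = 2.
Step 2: First f(): index = 2 + 10 = 12.
Step 3: Second f(): index = 12 + 10 = 22. result = 22

The answer is 22.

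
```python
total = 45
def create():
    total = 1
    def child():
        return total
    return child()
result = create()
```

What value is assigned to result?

Step 1: total = 45 globally, but create() defines total = 1 locally.
Step 2: child() looks up total. Not in local scope, so checks enclosing scope (create) and finds total = 1.
Step 3: result = 1

The answer is 1.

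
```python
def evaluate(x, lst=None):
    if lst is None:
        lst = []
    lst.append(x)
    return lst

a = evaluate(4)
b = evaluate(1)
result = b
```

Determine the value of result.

Step 1: None default with guard creates a NEW list each call.
Step 2: a = [4] (fresh list). b = [1] (another fresh list).
Step 3: result = [1] (this is the fix for mutable default)

The answer is [1].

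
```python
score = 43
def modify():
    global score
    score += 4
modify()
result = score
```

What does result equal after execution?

Step 1: score = 43 globally.
Step 2: modify() modifies global score: score += 4 = 47.
Step 3: result = 47

The answer is 47.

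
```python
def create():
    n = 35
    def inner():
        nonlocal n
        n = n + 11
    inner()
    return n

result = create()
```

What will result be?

Step 1: create() sets n = 35.
Step 2: inner() uses nonlocal to modify n in create's scope: n = 35 + 11 = 46.
Step 3: create() returns the modified n = 46

The answer is 46.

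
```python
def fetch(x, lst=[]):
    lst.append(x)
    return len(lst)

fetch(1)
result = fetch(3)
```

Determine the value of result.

Step 1: Mutable default list persists between calls.
Step 2: First call: lst = [1], len = 1. Second call: lst = [1, 3], len = 2.
Step 3: result = 2

The answer is 2.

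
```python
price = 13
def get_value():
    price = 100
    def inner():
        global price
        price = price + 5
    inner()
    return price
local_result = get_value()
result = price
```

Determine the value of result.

Step 1: Global price = 13. get_value() creates local price = 100.
Step 2: inner() declares global price and adds 5: global price = 13 + 5 = 18.
Step 3: get_value() returns its local price = 100 (unaffected by inner).
Step 4: result = global price = 18

The answer is 18.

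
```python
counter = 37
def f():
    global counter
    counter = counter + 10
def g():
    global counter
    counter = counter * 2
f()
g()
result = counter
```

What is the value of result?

Step 1: counter = 37.
Step 2: f() adds 10: counter = 37 + 10 = 47.
Step 3: g() doubles: counter = 47 * 2 = 94.
Step 4: result = 94

The answer is 94.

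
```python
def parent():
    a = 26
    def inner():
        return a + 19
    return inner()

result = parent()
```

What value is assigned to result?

Step 1: parent() defines a = 26.
Step 2: inner() reads a = 26 from enclosing scope, returns 26 + 19 = 45.
Step 3: result = 45

The answer is 45.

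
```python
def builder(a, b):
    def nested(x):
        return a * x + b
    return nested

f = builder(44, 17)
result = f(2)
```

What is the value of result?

Step 1: builder(44, 17) captures a = 44, b = 17.
Step 2: f(2) computes 44 * 2 + 17 = 105.
Step 3: result = 105

The answer is 105.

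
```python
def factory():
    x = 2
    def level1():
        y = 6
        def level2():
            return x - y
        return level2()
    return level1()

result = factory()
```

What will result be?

Step 1: x = 2 in factory. y = 6 in level1.
Step 2: level2() reads x = 2 and y = 6 from enclosing scopes.
Step 3: result = 2 - 6 = -4

The answer is -4.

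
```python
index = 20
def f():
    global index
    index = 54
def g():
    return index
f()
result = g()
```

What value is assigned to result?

Step 1: index = 20.
Step 2: f() sets global index = 54.
Step 3: g() reads global index = 54. result = 54

The answer is 54.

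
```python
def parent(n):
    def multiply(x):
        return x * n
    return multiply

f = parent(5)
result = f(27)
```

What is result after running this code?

Step 1: parent(5) returns multiply closure with n = 5.
Step 2: f(27) computes 27 * 5 = 135.
Step 3: result = 135

The answer is 135.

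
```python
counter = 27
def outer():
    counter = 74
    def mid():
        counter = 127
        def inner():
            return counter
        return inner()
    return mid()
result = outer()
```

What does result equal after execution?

Step 1: Three levels of shadowing: global 27, outer 74, mid 127.
Step 2: inner() finds counter = 127 in enclosing mid() scope.
Step 3: result = 127

The answer is 127.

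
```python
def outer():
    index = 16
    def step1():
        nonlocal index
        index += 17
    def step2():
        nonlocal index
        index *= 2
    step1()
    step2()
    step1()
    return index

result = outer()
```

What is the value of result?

Step 1: index = 16.
Step 2: step1(): index = 16 + 17 = 33.
Step 3: step2(): index = 33 * 2 = 66.
Step 4: step1(): index = 66 + 17 = 83. result = 83

The answer is 83.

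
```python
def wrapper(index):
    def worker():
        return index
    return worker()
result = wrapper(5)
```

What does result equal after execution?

Step 1: wrapper(5) binds parameter index = 5.
Step 2: worker() looks up index in enclosing scope and finds the parameter index = 5.
Step 3: result = 5

The answer is 5.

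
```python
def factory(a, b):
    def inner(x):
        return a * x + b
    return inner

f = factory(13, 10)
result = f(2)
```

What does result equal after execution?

Step 1: factory(13, 10) captures a = 13, b = 10.
Step 2: f(2) computes 13 * 2 + 10 = 36.
Step 3: result = 36

The answer is 36.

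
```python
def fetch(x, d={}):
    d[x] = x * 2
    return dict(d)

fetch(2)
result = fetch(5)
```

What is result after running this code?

Step 1: Mutable default dict is shared across calls.
Step 2: First call adds 2: 4. Second call adds 5: 10.
Step 3: result = {2: 4, 5: 10}

The answer is {2: 4, 5: 10}.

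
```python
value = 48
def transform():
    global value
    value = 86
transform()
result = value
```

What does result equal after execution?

Step 1: value = 48 globally.
Step 2: transform() declares global value and sets it to 86.
Step 3: After transform(), global value = 86. result = 86

The answer is 86.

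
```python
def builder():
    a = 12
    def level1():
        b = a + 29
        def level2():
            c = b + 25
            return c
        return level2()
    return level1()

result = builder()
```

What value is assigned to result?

Step 1: a = 12. b = a + 29 = 41.
Step 2: c = b + 25 = 41 + 25 = 66.
Step 3: result = 66

The answer is 66.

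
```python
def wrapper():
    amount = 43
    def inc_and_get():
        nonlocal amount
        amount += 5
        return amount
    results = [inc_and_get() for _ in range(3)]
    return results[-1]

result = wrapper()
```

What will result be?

Step 1: amount = 43.
Step 2: Three calls to inc_and_get(), each adding 5.
Step 3: Last value = 43 + 5 * 3 = 58

The answer is 58.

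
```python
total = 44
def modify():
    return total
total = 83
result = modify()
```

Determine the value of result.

Step 1: total is first set to 44, then reassigned to 83.
Step 2: modify() is called after the reassignment, so it looks up the current global total = 83.
Step 3: result = 83

The answer is 83.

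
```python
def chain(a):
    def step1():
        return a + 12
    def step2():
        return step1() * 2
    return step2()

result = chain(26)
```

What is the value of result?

Step 1: chain(26) captures a = 26.
Step 2: step2() calls step1() which returns 26 + 12 = 38.
Step 3: step2() returns 38 * 2 = 76

The answer is 76.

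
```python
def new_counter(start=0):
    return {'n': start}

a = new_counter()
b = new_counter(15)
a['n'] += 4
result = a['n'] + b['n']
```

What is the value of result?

Step 1: new_counter() returns a new dict each call (immutable default 0).
Step 2: a = {'n': 0}, b = {'n': 15}.
Step 3: a['n'] += 4 = 4. result = 4 + 15 = 19

The answer is 19.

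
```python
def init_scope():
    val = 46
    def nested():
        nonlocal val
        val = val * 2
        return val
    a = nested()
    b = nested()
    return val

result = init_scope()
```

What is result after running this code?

Step 1: val starts at 46.
Step 2: First nested(): val = 46 * 2 = 92.
Step 3: Second nested(): val = 92 * 2 = 184.
Step 4: result = 184

The answer is 184.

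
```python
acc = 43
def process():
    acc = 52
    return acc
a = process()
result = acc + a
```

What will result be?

Step 1: Global acc = 43. process() returns local acc = 52.
Step 2: a = 52. Global acc still = 43.
Step 3: result = 43 + 52 = 95

The answer is 95.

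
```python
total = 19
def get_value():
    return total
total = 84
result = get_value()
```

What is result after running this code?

Step 1: total is first set to 19, then reassigned to 84.
Step 2: get_value() is called after the reassignment, so it looks up the current global total = 84.
Step 3: result = 84

The answer is 84.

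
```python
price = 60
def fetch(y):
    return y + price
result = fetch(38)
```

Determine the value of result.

Step 1: price = 60 is defined globally.
Step 2: fetch(38) uses parameter y = 38 and looks up price from global scope = 60.
Step 3: result = 38 + 60 = 98

The answer is 98.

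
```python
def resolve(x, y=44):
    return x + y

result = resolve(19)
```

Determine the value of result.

Step 1: resolve(19) uses default y = 44.
Step 2: Returns 19 + 44 = 63.
Step 3: result = 63

The answer is 63.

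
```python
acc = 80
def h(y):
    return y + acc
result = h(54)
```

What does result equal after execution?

Step 1: acc = 80 is defined globally.
Step 2: h(54) uses parameter y = 54 and looks up acc from global scope = 80.
Step 3: result = 54 + 80 = 134

The answer is 134.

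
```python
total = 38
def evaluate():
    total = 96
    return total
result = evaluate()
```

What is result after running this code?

Step 1: Global total = 38.
Step 2: evaluate() creates local total = 96, shadowing the global.
Step 3: Returns local total = 96. result = 96

The answer is 96.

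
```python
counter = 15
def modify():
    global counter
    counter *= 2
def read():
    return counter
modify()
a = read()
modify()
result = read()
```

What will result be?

Step 1: counter = 15.
Step 2: First modify(): counter = 15 * 2 = 30.
Step 3: Second modify(): counter = 30 * 2 = 60.
Step 4: read() returns 60

The answer is 60.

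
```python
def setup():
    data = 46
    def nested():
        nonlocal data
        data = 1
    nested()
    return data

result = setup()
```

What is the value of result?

Step 1: setup() sets data = 46.
Step 2: nested() uses nonlocal to reassign data = 1.
Step 3: result = 1

The answer is 1.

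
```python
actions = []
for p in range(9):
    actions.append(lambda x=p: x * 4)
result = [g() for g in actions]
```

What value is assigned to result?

Step 1: Default arg x=p captures p at each iteration.
Step 2: actions[k] has x defaulting to k, returns k * 4.
Step 3: result = [0, 4, 8, 12, 16, 20, 24, 28, 32]

The answer is [0, 4, 8, 12, 16, 20, 24, 28, 32].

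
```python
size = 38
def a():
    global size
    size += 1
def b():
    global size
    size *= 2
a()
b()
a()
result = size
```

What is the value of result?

Step 1: size = 38.
Step 2: a(): size = 38 + 1 = 39.
Step 3: b(): size = 39 * 2 = 78.
Step 4: a(): size = 78 + 1 = 79

The answer is 79.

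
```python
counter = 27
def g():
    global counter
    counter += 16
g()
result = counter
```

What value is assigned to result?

Step 1: counter = 27 globally.
Step 2: g() modifies global counter: counter += 16 = 43.
Step 3: result = 43

The answer is 43.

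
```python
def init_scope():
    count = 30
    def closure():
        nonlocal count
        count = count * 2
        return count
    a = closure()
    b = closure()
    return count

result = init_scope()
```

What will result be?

Step 1: count starts at 30.
Step 2: First closure(): count = 30 * 2 = 60.
Step 3: Second closure(): count = 60 * 2 = 120.
Step 4: result = 120

The answer is 120.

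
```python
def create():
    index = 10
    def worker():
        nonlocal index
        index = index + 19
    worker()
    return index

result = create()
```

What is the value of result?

Step 1: create() sets index = 10.
Step 2: worker() uses nonlocal to modify index in create's scope: index = 10 + 19 = 29.
Step 3: create() returns the modified index = 29

The answer is 29.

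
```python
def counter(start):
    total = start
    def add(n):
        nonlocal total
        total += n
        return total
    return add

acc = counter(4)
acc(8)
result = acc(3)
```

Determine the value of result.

Step 1: counter(4) creates closure with total = 4.
Step 2: First acc(8): total = 4 + 8 = 12.
Step 3: Second acc(3): total = 12 + 3 = 15. result = 15

The answer is 15.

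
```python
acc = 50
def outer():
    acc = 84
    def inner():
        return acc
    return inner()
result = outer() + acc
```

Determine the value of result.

Step 1: Global acc = 50. outer() shadows with acc = 84.
Step 2: inner() returns enclosing acc = 84. outer() = 84.
Step 3: result = 84 + global acc (50) = 134

The answer is 134.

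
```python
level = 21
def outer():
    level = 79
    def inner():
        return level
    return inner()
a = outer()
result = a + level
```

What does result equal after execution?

Step 1: outer() has local level = 79. inner() reads from enclosing.
Step 2: outer() returns 79. Global level = 21 unchanged.
Step 3: result = 79 + 21 = 100

The answer is 100.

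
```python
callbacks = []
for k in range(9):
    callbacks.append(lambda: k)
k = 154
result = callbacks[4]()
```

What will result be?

Step 1: Lambdas capture the variable k by reference, not by value.
Step 2: After the loop, k is reassigned to 154.
Step 3: callbacks[4]() looks up the current k = 154. result = 154

The answer is 154.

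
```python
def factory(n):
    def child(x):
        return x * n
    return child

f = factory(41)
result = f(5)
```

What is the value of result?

Step 1: factory(41) creates a closure capturing n = 41.
Step 2: f(5) computes 5 * 41 = 205.
Step 3: result = 205

The answer is 205.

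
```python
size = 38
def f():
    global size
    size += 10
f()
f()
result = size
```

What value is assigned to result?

Step 1: size = 38.
Step 2: First f(): size = 38 + 10 = 48.
Step 3: Second f(): size = 48 + 10 = 58. result = 58

The answer is 58.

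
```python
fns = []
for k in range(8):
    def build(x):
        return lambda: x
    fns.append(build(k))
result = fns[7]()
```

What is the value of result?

Step 1: build(k) creates a new scope capturing x = k at call time.
Step 2: fns[7] = build(7), so its lambda captures x = 7.
Step 3: result = 7 (closure factory fixes late binding)

The answer is 7.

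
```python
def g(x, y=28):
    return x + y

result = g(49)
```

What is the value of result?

Step 1: g(49) uses default y = 28.
Step 2: Returns 49 + 28 = 77.
Step 3: result = 77

The answer is 77.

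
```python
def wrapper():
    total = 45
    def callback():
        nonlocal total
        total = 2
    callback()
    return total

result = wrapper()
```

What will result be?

Step 1: wrapper() sets total = 45.
Step 2: callback() uses nonlocal to reassign total = 2.
Step 3: result = 2

The answer is 2.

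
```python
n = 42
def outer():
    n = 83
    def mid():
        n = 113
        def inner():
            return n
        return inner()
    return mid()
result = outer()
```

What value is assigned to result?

Step 1: Three levels of shadowing: global 42, outer 83, mid 113.
Step 2: inner() finds n = 113 in enclosing mid() scope.
Step 3: result = 113

The answer is 113.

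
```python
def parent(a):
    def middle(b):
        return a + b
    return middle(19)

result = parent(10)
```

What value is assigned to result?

Step 1: parent(10) passes a = 10.
Step 2: middle(19) has b = 19, reads a = 10 from enclosing.
Step 3: result = 10 + 19 = 29

The answer is 29.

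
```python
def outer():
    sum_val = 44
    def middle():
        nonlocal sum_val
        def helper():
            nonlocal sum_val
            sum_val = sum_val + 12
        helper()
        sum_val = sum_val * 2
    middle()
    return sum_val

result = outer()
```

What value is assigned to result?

Step 1: sum_val = 44.
Step 2: helper() adds 12: sum_val = 44 + 12 = 56.
Step 3: middle() doubles: sum_val = 56 * 2 = 112.
Step 4: result = 112

The answer is 112.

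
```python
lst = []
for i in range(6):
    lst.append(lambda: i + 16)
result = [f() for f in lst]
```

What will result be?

Step 1: All lambdas capture i by reference. After the loop, i = 5.
Step 2: Each call returns 5 + 16 = 21.
Step 3: result = [21, 21, 21, 21, 21, 21]

The answer is [21, 21, 21, 21, 21, 21].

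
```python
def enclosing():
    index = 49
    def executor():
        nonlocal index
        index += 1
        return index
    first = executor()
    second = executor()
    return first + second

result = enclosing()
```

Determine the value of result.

Step 1: index starts at 49.
Step 2: First call: index = 49 + 1 = 50, returns 50.
Step 3: Second call: index = 50 + 1 = 51, returns 51.
Step 4: result = 50 + 51 = 101

The answer is 101.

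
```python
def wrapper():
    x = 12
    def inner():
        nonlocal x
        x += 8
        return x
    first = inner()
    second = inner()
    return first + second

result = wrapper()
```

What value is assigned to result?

Step 1: x starts at 12.
Step 2: First call: x = 12 + 8 = 20, returns 20.
Step 3: Second call: x = 20 + 8 = 28, returns 28.
Step 4: result = 20 + 28 = 48

The answer is 48.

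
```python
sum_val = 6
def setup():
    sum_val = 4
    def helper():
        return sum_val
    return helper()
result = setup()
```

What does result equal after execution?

Step 1: sum_val = 6 globally, but setup() defines sum_val = 4 locally.
Step 2: helper() looks up sum_val. Not in local scope, so checks enclosing scope (setup) and finds sum_val = 4.
Step 3: result = 4

The answer is 4.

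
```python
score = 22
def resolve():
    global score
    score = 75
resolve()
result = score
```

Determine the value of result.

Step 1: score = 22 globally.
Step 2: resolve() declares global score and sets it to 75.
Step 3: After resolve(), global score = 75. result = 75

The answer is 75.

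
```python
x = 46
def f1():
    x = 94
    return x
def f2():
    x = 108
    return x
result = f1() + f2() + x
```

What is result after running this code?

Step 1: Each function shadows global x with its own local.
Step 2: f1() returns 94, f2() returns 108.
Step 3: Global x = 46 is unchanged. result = 94 + 108 + 46 = 248

The answer is 248.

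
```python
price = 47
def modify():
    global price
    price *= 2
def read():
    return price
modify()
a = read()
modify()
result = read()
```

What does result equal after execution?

Step 1: price = 47.
Step 2: First modify(): price = 47 * 2 = 94.
Step 3: Second modify(): price = 94 * 2 = 188.
Step 4: read() returns 188

The answer is 188.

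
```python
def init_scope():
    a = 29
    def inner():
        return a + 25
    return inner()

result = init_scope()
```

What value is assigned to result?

Step 1: init_scope() defines a = 29.
Step 2: inner() reads a = 29 from enclosing scope, returns 29 + 25 = 54.
Step 3: result = 54

The answer is 54.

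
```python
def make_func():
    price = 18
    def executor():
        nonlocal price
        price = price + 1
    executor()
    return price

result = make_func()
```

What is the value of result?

Step 1: make_func() sets price = 18.
Step 2: executor() uses nonlocal to modify price in make_func's scope: price = 18 + 1 = 19.
Step 3: make_func() returns the modified price = 19

The answer is 19.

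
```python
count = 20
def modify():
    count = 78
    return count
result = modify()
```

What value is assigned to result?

Step 1: Global count = 20.
Step 2: modify() creates local count = 78, shadowing the global.
Step 3: Returns local count = 78. result = 78

The answer is 78.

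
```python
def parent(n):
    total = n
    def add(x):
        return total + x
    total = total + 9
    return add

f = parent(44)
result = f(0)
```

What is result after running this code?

Step 1: parent(44) sets total = 44, then total = 44 + 9 = 53.
Step 2: Closures capture by reference, so add sees total = 53.
Step 3: f(0) returns 53 + 0 = 53

The answer is 53.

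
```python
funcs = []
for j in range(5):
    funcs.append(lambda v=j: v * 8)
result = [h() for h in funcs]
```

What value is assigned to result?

Step 1: Default arg v=j captures j at each iteration.
Step 2: funcs[k] has v defaulting to k, returns k * 8.
Step 3: result = [0, 8, 16, 24, 32]

The answer is [0, 8, 16, 24, 32].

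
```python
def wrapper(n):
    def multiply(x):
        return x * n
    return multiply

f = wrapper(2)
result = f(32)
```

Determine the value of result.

Step 1: wrapper(2) returns multiply closure with n = 2.
Step 2: f(32) computes 32 * 2 = 64.
Step 3: result = 64

The answer is 64.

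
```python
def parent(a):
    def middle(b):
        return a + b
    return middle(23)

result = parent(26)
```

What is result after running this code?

Step 1: parent(26) passes a = 26.
Step 2: middle(23) has b = 23, reads a = 26 from enclosing.
Step 3: result = 26 + 23 = 49

The answer is 49.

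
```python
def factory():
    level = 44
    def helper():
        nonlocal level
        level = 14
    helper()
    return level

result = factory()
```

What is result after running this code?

Step 1: factory() sets level = 44.
Step 2: helper() uses nonlocal to reassign level = 14.
Step 3: result = 14

The answer is 14.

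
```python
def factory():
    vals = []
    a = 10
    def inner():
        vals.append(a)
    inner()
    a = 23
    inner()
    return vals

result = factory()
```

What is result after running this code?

Step 1: a = 10. inner() appends current a to vals.
Step 2: First inner(): appends 10. Then a = 23.
Step 3: Second inner(): appends 23 (closure sees updated a). result = [10, 23]

The answer is [10, 23].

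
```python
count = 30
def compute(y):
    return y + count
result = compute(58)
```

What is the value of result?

Step 1: count = 30 is defined globally.
Step 2: compute(58) uses parameter y = 58 and looks up count from global scope = 30.
Step 3: result = 58 + 30 = 88

The answer is 88.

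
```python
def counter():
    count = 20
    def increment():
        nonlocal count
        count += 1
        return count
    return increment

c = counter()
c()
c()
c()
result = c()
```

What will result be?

Step 1: counter() creates closure with count = 20.
Step 2: Each c() call increments count via nonlocal. After 4 calls: 20 + 4 = 24.
Step 3: result = 24

The answer is 24.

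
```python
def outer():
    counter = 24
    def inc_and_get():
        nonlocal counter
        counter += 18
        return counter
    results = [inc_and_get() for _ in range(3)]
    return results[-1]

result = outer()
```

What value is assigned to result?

Step 1: counter = 24.
Step 2: Three calls to inc_and_get(), each adding 18.
Step 3: Last value = 24 + 18 * 3 = 78

The answer is 78.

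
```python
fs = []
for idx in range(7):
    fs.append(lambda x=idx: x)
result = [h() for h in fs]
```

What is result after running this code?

Step 1: Default arg x=idx captures idx at each iteration.
Step 2: Each lambda has its own default: 0, 1, ..., 6.
Step 3: result = [0, 1, 2, 3, 4, 5, 6]

The answer is [0, 1, 2, 3, 4, 5, 6].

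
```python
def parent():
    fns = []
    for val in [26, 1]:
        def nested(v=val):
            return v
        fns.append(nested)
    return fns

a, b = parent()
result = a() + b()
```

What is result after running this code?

Step 1: Default argument v=val captures val at each iteration.
Step 2: a() returns 26 (captured at first iteration), b() returns 1 (captured at second).
Step 3: result = 26 + 1 = 27

The answer is 27.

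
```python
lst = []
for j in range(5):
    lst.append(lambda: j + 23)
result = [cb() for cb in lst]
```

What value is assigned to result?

Step 1: All lambdas capture j by reference. After the loop, j = 4.
Step 2: Each call returns 4 + 23 = 27.
Step 3: result = [27, 27, 27, 27, 27]

The answer is [27, 27, 27, 27, 27].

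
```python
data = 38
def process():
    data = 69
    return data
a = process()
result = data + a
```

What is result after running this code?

Step 1: Global data = 38. process() returns local data = 69.
Step 2: a = 69. Global data still = 38.
Step 3: result = 38 + 69 = 107

The answer is 107.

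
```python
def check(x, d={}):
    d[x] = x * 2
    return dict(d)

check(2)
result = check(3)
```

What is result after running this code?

Step 1: Mutable default dict is shared across calls.
Step 2: First call adds 2: 4. Second call adds 3: 6.
Step 3: result = {2: 4, 3: 6}

The answer is {2: 4, 3: 6}.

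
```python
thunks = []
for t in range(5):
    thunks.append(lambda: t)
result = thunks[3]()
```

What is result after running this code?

Step 1: The loop creates 5 lambdas, all referencing the same variable t.
Step 2: After the loop, t = 4 (final value).
Step 3: thunks[3]() looks up t at call time and finds 4. This is the late binding gotcha. result = 4

The answer is 4.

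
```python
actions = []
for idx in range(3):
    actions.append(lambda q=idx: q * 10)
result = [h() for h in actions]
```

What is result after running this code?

Step 1: Default arg q=idx captures idx at each iteration.
Step 2: actions[k] has q defaulting to k, returns k * 10.
Step 3: result = [0, 10, 20]

The answer is [0, 10, 20].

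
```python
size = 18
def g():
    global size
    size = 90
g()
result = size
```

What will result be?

Step 1: size = 18 globally.
Step 2: g() declares global size and sets it to 90.
Step 3: After g(), global size = 90. result = 90

The answer is 90.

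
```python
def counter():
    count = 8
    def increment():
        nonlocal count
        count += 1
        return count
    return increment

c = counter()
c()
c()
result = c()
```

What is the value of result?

Step 1: counter() creates closure with count = 8.
Step 2: Each c() call increments count via nonlocal. After 3 calls: 8 + 3 = 11.
Step 3: result = 11

The answer is 11.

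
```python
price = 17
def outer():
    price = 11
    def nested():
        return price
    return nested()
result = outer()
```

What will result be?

Step 1: price = 17 globally, but outer() defines price = 11 locally.
Step 2: nested() looks up price. Not in local scope, so checks enclosing scope (outer) and finds price = 11.
Step 3: result = 11

The answer is 11.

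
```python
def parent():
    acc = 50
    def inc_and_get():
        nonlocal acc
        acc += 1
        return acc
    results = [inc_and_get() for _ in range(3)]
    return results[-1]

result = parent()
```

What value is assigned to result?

Step 1: acc = 50.
Step 2: Three calls to inc_and_get(), each adding 1.
Step 3: Last value = 50 + 1 * 3 = 53

The answer is 53.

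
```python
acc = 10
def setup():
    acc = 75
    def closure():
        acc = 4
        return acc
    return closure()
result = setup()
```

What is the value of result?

Step 1: Three scopes define acc: global (10), setup (75), closure (4).
Step 2: closure() has its own local acc = 4, which shadows both enclosing and global.
Step 3: result = 4 (local wins in LEGB)

The answer is 4.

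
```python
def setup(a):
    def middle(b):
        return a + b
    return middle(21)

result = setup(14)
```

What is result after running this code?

Step 1: setup(14) passes a = 14.
Step 2: middle(21) has b = 21, reads a = 14 from enclosing.
Step 3: result = 14 + 21 = 35

The answer is 35.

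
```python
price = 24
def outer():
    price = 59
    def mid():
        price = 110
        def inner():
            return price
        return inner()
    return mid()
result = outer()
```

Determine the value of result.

Step 1: Three levels of shadowing: global 24, outer 59, mid 110.
Step 2: inner() finds price = 110 in enclosing mid() scope.
Step 3: result = 110

The answer is 110.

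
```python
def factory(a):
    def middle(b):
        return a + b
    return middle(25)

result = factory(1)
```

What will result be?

Step 1: factory(1) passes a = 1.
Step 2: middle(25) has b = 25, reads a = 1 from enclosing.
Step 3: result = 1 + 25 = 26

The answer is 26.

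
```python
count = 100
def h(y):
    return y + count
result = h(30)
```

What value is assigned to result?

Step 1: count = 100 is defined globally.
Step 2: h(30) uses parameter y = 30 and looks up count from global scope = 100.
Step 3: result = 30 + 100 = 130

The answer is 130.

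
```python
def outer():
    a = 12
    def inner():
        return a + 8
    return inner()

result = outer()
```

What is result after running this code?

Step 1: outer() defines a = 12.
Step 2: inner() reads a = 12 from enclosing scope, returns 12 + 8 = 20.
Step 3: result = 20

The answer is 20.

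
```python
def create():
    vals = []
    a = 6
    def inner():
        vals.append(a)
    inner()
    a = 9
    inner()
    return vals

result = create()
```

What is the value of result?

Step 1: a = 6. inner() appends current a to vals.
Step 2: First inner(): appends 6. Then a = 9.
Step 3: Second inner(): appends 9 (closure sees updated a). result = [6, 9]

The answer is [6, 9].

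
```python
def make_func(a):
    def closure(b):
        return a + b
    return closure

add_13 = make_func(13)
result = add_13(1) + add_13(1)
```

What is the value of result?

Step 1: add_13 captures a = 13.
Step 2: add_13(1) = 13 + 1 = 14, called twice.
Step 3: result = 14 + 14 = 28

The answer is 28.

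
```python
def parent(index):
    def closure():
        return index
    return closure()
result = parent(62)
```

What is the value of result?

Step 1: parent(62) binds parameter index = 62.
Step 2: closure() looks up index in enclosing scope and finds the parameter index = 62.
Step 3: result = 62

The answer is 62.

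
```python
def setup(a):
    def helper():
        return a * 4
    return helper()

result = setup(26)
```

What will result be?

Step 1: setup(26) binds parameter a = 26.
Step 2: helper() accesses a = 26 from enclosing scope.
Step 3: result = 26 * 4 = 104

The answer is 104.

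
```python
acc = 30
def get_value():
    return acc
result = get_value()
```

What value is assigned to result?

Step 1: acc = 30 is defined in the global scope.
Step 2: get_value() looks up acc. No local acc exists, so Python checks the global scope via LEGB rule and finds acc = 30.
Step 3: result = 30

The answer is 30.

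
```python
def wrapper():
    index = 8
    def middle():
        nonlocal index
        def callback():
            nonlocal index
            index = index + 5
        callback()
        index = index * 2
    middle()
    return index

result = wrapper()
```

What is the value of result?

Step 1: index = 8.
Step 2: callback() adds 5: index = 8 + 5 = 13.
Step 3: middle() doubles: index = 13 * 2 = 26.
Step 4: result = 26

The answer is 26.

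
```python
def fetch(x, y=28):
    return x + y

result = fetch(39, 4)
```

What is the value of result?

Step 1: fetch(39, 4) overrides default y with 4.
Step 2: Returns 39 + 4 = 43.
Step 3: result = 43

The answer is 43.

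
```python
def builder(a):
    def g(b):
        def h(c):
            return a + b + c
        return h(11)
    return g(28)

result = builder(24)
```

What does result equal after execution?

Step 1: a = 24, b = 28, c = 11 across three nested scopes.
Step 2: h() accesses all three via LEGB rule.
Step 3: result = 24 + 28 + 11 = 63

The answer is 63.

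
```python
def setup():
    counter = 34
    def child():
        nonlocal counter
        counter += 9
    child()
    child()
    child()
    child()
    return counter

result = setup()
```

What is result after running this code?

Step 1: counter starts at 34.
Step 2: child() is called 4 times, each adding 9.
Step 3: counter = 34 + 9 * 4 = 70

The answer is 70.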